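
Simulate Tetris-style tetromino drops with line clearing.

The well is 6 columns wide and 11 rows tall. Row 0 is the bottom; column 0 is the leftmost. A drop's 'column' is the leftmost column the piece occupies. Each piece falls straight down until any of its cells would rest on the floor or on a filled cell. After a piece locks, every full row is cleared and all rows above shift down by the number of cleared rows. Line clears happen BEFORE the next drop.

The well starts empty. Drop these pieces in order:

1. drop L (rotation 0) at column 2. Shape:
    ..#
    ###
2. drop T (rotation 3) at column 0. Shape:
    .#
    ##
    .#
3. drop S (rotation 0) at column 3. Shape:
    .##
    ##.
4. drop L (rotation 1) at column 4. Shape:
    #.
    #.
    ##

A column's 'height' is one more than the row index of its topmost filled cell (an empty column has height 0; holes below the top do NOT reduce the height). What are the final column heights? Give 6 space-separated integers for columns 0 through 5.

Answer: 2 3 1 3 7 5

Derivation:
Drop 1: L rot0 at col 2 lands with bottom-row=0; cleared 0 line(s) (total 0); column heights now [0 0 1 1 2 0], max=2
Drop 2: T rot3 at col 0 lands with bottom-row=0; cleared 0 line(s) (total 0); column heights now [2 3 1 1 2 0], max=3
Drop 3: S rot0 at col 3 lands with bottom-row=2; cleared 0 line(s) (total 0); column heights now [2 3 1 3 4 4], max=4
Drop 4: L rot1 at col 4 lands with bottom-row=4; cleared 0 line(s) (total 0); column heights now [2 3 1 3 7 5], max=7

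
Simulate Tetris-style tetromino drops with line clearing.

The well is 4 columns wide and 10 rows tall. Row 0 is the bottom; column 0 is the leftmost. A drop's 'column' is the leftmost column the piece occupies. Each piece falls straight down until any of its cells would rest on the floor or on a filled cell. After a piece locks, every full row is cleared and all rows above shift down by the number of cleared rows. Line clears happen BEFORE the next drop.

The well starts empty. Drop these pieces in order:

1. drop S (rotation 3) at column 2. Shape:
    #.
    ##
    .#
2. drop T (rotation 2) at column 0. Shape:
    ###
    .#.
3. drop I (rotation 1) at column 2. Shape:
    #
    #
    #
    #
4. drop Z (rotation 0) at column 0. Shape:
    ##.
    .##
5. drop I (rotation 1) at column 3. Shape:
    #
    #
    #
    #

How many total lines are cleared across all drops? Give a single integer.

Drop 1: S rot3 at col 2 lands with bottom-row=0; cleared 0 line(s) (total 0); column heights now [0 0 3 2], max=3
Drop 2: T rot2 at col 0 lands with bottom-row=2; cleared 0 line(s) (total 0); column heights now [4 4 4 2], max=4
Drop 3: I rot1 at col 2 lands with bottom-row=4; cleared 0 line(s) (total 0); column heights now [4 4 8 2], max=8
Drop 4: Z rot0 at col 0 lands with bottom-row=8; cleared 0 line(s) (total 0); column heights now [10 10 9 2], max=10
Drop 5: I rot1 at col 3 lands with bottom-row=2; cleared 1 line(s) (total 1); column heights now [9 9 8 5], max=9

Answer: 1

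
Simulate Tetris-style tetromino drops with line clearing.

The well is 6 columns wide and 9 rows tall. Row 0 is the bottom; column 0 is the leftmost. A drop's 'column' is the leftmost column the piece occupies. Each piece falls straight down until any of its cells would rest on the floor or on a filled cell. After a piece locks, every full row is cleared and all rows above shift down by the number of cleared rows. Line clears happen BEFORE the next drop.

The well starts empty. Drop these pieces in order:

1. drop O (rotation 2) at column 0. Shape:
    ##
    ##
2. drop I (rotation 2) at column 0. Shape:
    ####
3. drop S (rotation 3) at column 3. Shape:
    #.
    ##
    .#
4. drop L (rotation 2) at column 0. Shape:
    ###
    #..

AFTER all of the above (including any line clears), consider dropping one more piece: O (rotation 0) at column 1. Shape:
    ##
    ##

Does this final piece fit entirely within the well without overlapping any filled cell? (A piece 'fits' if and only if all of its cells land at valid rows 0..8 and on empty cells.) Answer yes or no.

Drop 1: O rot2 at col 0 lands with bottom-row=0; cleared 0 line(s) (total 0); column heights now [2 2 0 0 0 0], max=2
Drop 2: I rot2 at col 0 lands with bottom-row=2; cleared 0 line(s) (total 0); column heights now [3 3 3 3 0 0], max=3
Drop 3: S rot3 at col 3 lands with bottom-row=2; cleared 0 line(s) (total 0); column heights now [3 3 3 5 4 0], max=5
Drop 4: L rot2 at col 0 lands with bottom-row=3; cleared 0 line(s) (total 0); column heights now [5 5 5 5 4 0], max=5
Test piece O rot0 at col 1 (width 2): heights before test = [5 5 5 5 4 0]; fits = True

Answer: yes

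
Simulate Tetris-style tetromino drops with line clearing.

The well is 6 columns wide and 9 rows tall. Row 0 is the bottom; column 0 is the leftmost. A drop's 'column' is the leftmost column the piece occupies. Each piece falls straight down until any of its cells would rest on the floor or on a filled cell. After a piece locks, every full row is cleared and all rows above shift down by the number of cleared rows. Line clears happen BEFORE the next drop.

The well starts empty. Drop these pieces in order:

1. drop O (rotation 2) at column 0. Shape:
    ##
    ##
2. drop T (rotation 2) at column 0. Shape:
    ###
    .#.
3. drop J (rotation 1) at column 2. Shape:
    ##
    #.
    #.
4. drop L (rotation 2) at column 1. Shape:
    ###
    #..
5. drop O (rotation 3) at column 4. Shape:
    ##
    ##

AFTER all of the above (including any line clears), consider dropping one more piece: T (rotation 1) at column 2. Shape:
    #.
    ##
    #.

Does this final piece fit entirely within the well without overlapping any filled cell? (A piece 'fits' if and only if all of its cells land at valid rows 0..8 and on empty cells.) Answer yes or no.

Answer: no

Derivation:
Drop 1: O rot2 at col 0 lands with bottom-row=0; cleared 0 line(s) (total 0); column heights now [2 2 0 0 0 0], max=2
Drop 2: T rot2 at col 0 lands with bottom-row=2; cleared 0 line(s) (total 0); column heights now [4 4 4 0 0 0], max=4
Drop 3: J rot1 at col 2 lands with bottom-row=4; cleared 0 line(s) (total 0); column heights now [4 4 7 7 0 0], max=7
Drop 4: L rot2 at col 1 lands with bottom-row=6; cleared 0 line(s) (total 0); column heights now [4 8 8 8 0 0], max=8
Drop 5: O rot3 at col 4 lands with bottom-row=0; cleared 0 line(s) (total 0); column heights now [4 8 8 8 2 2], max=8
Test piece T rot1 at col 2 (width 2): heights before test = [4 8 8 8 2 2]; fits = False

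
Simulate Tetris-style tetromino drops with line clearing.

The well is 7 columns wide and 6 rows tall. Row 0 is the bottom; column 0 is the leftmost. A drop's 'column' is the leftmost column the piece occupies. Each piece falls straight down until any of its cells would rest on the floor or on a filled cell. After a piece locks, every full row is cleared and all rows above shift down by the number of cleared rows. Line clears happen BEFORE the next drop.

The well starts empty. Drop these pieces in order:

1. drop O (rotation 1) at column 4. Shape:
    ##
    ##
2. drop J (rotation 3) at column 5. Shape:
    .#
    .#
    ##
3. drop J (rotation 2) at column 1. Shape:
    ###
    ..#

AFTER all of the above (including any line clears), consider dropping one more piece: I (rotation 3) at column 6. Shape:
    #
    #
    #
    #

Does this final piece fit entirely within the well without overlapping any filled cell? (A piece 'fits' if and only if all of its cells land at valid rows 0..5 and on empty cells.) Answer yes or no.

Drop 1: O rot1 at col 4 lands with bottom-row=0; cleared 0 line(s) (total 0); column heights now [0 0 0 0 2 2 0], max=2
Drop 2: J rot3 at col 5 lands with bottom-row=2; cleared 0 line(s) (total 0); column heights now [0 0 0 0 2 3 5], max=5
Drop 3: J rot2 at col 1 lands with bottom-row=0; cleared 0 line(s) (total 0); column heights now [0 2 2 2 2 3 5], max=5
Test piece I rot3 at col 6 (width 1): heights before test = [0 2 2 2 2 3 5]; fits = False

Answer: no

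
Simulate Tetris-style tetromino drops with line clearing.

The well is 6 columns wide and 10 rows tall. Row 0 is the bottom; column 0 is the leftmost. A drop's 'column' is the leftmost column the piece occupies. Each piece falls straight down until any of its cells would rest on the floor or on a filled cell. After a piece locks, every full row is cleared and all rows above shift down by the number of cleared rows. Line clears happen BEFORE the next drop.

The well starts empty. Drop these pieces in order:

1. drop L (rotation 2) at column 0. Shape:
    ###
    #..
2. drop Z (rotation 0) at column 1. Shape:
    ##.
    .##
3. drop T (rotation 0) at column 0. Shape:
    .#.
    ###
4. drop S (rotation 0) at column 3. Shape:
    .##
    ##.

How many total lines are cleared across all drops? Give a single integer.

Answer: 0

Derivation:
Drop 1: L rot2 at col 0 lands with bottom-row=0; cleared 0 line(s) (total 0); column heights now [2 2 2 0 0 0], max=2
Drop 2: Z rot0 at col 1 lands with bottom-row=2; cleared 0 line(s) (total 0); column heights now [2 4 4 3 0 0], max=4
Drop 3: T rot0 at col 0 lands with bottom-row=4; cleared 0 line(s) (total 0); column heights now [5 6 5 3 0 0], max=6
Drop 4: S rot0 at col 3 lands with bottom-row=3; cleared 0 line(s) (total 0); column heights now [5 6 5 4 5 5], max=6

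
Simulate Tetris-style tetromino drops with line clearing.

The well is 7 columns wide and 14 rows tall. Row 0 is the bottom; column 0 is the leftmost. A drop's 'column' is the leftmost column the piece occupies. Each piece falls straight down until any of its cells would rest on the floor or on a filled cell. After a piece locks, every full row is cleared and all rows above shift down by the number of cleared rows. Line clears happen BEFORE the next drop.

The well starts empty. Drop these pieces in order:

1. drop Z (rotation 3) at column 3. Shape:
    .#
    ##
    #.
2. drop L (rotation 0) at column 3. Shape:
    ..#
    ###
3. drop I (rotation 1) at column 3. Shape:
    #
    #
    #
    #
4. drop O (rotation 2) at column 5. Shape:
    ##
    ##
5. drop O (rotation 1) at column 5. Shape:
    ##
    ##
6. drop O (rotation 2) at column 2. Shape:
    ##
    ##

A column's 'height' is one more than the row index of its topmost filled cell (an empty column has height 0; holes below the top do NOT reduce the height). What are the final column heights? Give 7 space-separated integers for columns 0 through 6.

Drop 1: Z rot3 at col 3 lands with bottom-row=0; cleared 0 line(s) (total 0); column heights now [0 0 0 2 3 0 0], max=3
Drop 2: L rot0 at col 3 lands with bottom-row=3; cleared 0 line(s) (total 0); column heights now [0 0 0 4 4 5 0], max=5
Drop 3: I rot1 at col 3 lands with bottom-row=4; cleared 0 line(s) (total 0); column heights now [0 0 0 8 4 5 0], max=8
Drop 4: O rot2 at col 5 lands with bottom-row=5; cleared 0 line(s) (total 0); column heights now [0 0 0 8 4 7 7], max=8
Drop 5: O rot1 at col 5 lands with bottom-row=7; cleared 0 line(s) (total 0); column heights now [0 0 0 8 4 9 9], max=9
Drop 6: O rot2 at col 2 lands with bottom-row=8; cleared 0 line(s) (total 0); column heights now [0 0 10 10 4 9 9], max=10

Answer: 0 0 10 10 4 9 9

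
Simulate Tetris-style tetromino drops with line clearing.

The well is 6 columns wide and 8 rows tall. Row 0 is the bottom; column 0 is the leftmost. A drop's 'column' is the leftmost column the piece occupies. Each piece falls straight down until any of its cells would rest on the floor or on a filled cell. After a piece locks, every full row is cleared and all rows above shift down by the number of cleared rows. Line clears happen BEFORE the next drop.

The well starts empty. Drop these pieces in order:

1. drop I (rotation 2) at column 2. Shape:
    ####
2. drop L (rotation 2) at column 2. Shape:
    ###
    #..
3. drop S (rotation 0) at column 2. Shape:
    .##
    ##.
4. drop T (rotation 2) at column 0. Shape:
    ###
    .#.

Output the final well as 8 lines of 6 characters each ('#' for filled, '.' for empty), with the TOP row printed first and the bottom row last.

Drop 1: I rot2 at col 2 lands with bottom-row=0; cleared 0 line(s) (total 0); column heights now [0 0 1 1 1 1], max=1
Drop 2: L rot2 at col 2 lands with bottom-row=1; cleared 0 line(s) (total 0); column heights now [0 0 3 3 3 1], max=3
Drop 3: S rot0 at col 2 lands with bottom-row=3; cleared 0 line(s) (total 0); column heights now [0 0 4 5 5 1], max=5
Drop 4: T rot2 at col 0 lands with bottom-row=3; cleared 0 line(s) (total 0); column heights now [5 5 5 5 5 1], max=5

Answer: ......
......
......
#####.
.###..
..###.
..#...
..####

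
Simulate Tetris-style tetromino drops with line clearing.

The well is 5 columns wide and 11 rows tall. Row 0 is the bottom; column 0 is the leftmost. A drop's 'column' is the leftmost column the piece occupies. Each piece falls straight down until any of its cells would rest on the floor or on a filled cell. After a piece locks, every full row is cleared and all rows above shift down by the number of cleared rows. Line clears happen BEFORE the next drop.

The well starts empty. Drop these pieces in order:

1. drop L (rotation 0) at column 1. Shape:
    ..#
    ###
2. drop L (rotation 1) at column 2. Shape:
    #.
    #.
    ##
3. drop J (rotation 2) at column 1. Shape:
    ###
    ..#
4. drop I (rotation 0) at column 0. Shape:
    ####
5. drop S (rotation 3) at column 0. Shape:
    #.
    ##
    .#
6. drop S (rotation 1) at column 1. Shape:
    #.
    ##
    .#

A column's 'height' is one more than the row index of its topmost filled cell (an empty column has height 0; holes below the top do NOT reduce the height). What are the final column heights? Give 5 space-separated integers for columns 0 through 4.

Drop 1: L rot0 at col 1 lands with bottom-row=0; cleared 0 line(s) (total 0); column heights now [0 1 1 2 0], max=2
Drop 2: L rot1 at col 2 lands with bottom-row=2; cleared 0 line(s) (total 0); column heights now [0 1 5 3 0], max=5
Drop 3: J rot2 at col 1 lands with bottom-row=4; cleared 0 line(s) (total 0); column heights now [0 6 6 6 0], max=6
Drop 4: I rot0 at col 0 lands with bottom-row=6; cleared 0 line(s) (total 0); column heights now [7 7 7 7 0], max=7
Drop 5: S rot3 at col 0 lands with bottom-row=7; cleared 0 line(s) (total 0); column heights now [10 9 7 7 0], max=10
Drop 6: S rot1 at col 1 lands with bottom-row=8; cleared 0 line(s) (total 0); column heights now [10 11 10 7 0], max=11

Answer: 10 11 10 7 0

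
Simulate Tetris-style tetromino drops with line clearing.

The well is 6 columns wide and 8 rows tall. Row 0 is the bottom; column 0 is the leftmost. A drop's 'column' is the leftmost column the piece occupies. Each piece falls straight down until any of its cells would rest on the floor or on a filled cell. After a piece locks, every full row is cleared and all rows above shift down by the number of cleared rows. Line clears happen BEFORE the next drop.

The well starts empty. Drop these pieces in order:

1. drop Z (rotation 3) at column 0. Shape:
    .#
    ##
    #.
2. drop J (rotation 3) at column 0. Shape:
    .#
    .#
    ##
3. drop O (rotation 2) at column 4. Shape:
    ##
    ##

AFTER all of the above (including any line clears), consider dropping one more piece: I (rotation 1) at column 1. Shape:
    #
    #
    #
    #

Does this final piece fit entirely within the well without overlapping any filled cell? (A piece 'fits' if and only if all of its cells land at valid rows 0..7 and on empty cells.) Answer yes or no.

Drop 1: Z rot3 at col 0 lands with bottom-row=0; cleared 0 line(s) (total 0); column heights now [2 3 0 0 0 0], max=3
Drop 2: J rot3 at col 0 lands with bottom-row=3; cleared 0 line(s) (total 0); column heights now [4 6 0 0 0 0], max=6
Drop 3: O rot2 at col 4 lands with bottom-row=0; cleared 0 line(s) (total 0); column heights now [4 6 0 0 2 2], max=6
Test piece I rot1 at col 1 (width 1): heights before test = [4 6 0 0 2 2]; fits = False

Answer: no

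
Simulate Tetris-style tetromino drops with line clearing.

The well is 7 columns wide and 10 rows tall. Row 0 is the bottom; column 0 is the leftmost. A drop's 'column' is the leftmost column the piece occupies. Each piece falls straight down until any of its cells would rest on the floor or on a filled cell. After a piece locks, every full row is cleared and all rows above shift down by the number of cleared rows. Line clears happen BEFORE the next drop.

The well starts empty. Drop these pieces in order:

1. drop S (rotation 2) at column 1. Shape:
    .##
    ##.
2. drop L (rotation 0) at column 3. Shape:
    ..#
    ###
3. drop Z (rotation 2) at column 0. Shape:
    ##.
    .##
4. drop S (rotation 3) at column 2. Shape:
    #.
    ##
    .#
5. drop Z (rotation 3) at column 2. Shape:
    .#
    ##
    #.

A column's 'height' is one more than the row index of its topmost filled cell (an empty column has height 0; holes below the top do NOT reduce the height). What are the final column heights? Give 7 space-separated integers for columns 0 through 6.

Drop 1: S rot2 at col 1 lands with bottom-row=0; cleared 0 line(s) (total 0); column heights now [0 1 2 2 0 0 0], max=2
Drop 2: L rot0 at col 3 lands with bottom-row=2; cleared 0 line(s) (total 0); column heights now [0 1 2 3 3 4 0], max=4
Drop 3: Z rot2 at col 0 lands with bottom-row=2; cleared 0 line(s) (total 0); column heights now [4 4 3 3 3 4 0], max=4
Drop 4: S rot3 at col 2 lands with bottom-row=3; cleared 0 line(s) (total 0); column heights now [4 4 6 5 3 4 0], max=6
Drop 5: Z rot3 at col 2 lands with bottom-row=6; cleared 0 line(s) (total 0); column heights now [4 4 8 9 3 4 0], max=9

Answer: 4 4 8 9 3 4 0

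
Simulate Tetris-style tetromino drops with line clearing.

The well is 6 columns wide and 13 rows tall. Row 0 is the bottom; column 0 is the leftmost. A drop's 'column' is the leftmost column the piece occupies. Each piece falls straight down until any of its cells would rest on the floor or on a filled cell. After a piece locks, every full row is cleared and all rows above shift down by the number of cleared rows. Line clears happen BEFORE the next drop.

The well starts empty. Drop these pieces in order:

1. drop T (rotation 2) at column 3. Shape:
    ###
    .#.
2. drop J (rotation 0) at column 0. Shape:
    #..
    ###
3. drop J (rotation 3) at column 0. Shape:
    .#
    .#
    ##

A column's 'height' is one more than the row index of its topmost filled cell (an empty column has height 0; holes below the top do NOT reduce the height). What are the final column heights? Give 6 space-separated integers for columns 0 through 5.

Drop 1: T rot2 at col 3 lands with bottom-row=0; cleared 0 line(s) (total 0); column heights now [0 0 0 2 2 2], max=2
Drop 2: J rot0 at col 0 lands with bottom-row=0; cleared 0 line(s) (total 0); column heights now [2 1 1 2 2 2], max=2
Drop 3: J rot3 at col 0 lands with bottom-row=2; cleared 0 line(s) (total 0); column heights now [3 5 1 2 2 2], max=5

Answer: 3 5 1 2 2 2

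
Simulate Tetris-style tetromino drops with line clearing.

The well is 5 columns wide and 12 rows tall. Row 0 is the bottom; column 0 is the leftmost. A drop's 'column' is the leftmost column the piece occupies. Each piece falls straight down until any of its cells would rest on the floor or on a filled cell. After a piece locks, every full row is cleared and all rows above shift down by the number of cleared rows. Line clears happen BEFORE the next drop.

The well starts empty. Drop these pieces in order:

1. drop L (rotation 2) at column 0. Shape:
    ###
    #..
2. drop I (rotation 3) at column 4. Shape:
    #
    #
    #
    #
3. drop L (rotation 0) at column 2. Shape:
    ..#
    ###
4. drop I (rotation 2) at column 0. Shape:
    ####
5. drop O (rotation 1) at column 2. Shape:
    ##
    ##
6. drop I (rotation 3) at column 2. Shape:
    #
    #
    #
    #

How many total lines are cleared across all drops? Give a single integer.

Drop 1: L rot2 at col 0 lands with bottom-row=0; cleared 0 line(s) (total 0); column heights now [2 2 2 0 0], max=2
Drop 2: I rot3 at col 4 lands with bottom-row=0; cleared 0 line(s) (total 0); column heights now [2 2 2 0 4], max=4
Drop 3: L rot0 at col 2 lands with bottom-row=4; cleared 0 line(s) (total 0); column heights now [2 2 5 5 6], max=6
Drop 4: I rot2 at col 0 lands with bottom-row=5; cleared 1 line(s) (total 1); column heights now [2 2 5 5 5], max=5
Drop 5: O rot1 at col 2 lands with bottom-row=5; cleared 0 line(s) (total 1); column heights now [2 2 7 7 5], max=7
Drop 6: I rot3 at col 2 lands with bottom-row=7; cleared 0 line(s) (total 1); column heights now [2 2 11 7 5], max=11

Answer: 1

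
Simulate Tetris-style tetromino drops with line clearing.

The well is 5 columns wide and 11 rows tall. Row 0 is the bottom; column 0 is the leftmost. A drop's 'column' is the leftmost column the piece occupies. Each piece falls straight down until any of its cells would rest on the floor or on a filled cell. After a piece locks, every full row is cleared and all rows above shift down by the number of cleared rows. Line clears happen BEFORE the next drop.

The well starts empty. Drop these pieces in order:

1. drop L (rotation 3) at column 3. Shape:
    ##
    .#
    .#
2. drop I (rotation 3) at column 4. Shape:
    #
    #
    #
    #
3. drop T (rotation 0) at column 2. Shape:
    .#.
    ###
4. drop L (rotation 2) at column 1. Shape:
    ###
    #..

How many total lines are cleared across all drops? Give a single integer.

Drop 1: L rot3 at col 3 lands with bottom-row=0; cleared 0 line(s) (total 0); column heights now [0 0 0 3 3], max=3
Drop 2: I rot3 at col 4 lands with bottom-row=3; cleared 0 line(s) (total 0); column heights now [0 0 0 3 7], max=7
Drop 3: T rot0 at col 2 lands with bottom-row=7; cleared 0 line(s) (total 0); column heights now [0 0 8 9 8], max=9
Drop 4: L rot2 at col 1 lands with bottom-row=8; cleared 0 line(s) (total 0); column heights now [0 10 10 10 8], max=10

Answer: 0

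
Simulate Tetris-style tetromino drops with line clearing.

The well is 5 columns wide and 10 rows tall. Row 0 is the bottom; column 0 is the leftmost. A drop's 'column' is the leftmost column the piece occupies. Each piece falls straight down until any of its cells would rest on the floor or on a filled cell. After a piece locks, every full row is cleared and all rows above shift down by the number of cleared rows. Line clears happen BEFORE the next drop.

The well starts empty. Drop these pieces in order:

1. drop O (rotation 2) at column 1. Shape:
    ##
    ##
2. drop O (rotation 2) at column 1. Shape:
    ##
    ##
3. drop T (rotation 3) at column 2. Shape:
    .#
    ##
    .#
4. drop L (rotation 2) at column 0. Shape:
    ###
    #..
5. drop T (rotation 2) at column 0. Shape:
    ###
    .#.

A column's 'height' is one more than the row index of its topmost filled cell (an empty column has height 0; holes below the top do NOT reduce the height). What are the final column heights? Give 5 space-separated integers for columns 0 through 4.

Answer: 8 8 8 6 0

Derivation:
Drop 1: O rot2 at col 1 lands with bottom-row=0; cleared 0 line(s) (total 0); column heights now [0 2 2 0 0], max=2
Drop 2: O rot2 at col 1 lands with bottom-row=2; cleared 0 line(s) (total 0); column heights now [0 4 4 0 0], max=4
Drop 3: T rot3 at col 2 lands with bottom-row=3; cleared 0 line(s) (total 0); column heights now [0 4 5 6 0], max=6
Drop 4: L rot2 at col 0 lands with bottom-row=4; cleared 0 line(s) (total 0); column heights now [6 6 6 6 0], max=6
Drop 5: T rot2 at col 0 lands with bottom-row=6; cleared 0 line(s) (total 0); column heights now [8 8 8 6 0], max=8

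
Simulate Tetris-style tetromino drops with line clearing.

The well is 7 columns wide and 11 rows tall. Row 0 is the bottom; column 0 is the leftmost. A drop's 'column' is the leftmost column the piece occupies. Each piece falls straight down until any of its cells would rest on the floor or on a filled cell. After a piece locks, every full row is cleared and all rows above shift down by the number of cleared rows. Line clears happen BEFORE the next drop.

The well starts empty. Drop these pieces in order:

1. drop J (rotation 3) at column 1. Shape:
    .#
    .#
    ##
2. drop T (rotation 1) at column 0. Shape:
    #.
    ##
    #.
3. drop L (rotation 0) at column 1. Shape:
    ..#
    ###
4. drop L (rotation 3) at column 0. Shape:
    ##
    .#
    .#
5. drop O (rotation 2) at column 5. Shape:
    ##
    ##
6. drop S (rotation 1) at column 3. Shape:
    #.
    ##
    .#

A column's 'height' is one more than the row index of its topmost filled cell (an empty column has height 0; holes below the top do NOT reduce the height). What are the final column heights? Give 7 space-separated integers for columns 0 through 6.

Answer: 7 7 4 7 6 2 2

Derivation:
Drop 1: J rot3 at col 1 lands with bottom-row=0; cleared 0 line(s) (total 0); column heights now [0 1 3 0 0 0 0], max=3
Drop 2: T rot1 at col 0 lands with bottom-row=0; cleared 0 line(s) (total 0); column heights now [3 2 3 0 0 0 0], max=3
Drop 3: L rot0 at col 1 lands with bottom-row=3; cleared 0 line(s) (total 0); column heights now [3 4 4 5 0 0 0], max=5
Drop 4: L rot3 at col 0 lands with bottom-row=4; cleared 0 line(s) (total 0); column heights now [7 7 4 5 0 0 0], max=7
Drop 5: O rot2 at col 5 lands with bottom-row=0; cleared 0 line(s) (total 0); column heights now [7 7 4 5 0 2 2], max=7
Drop 6: S rot1 at col 3 lands with bottom-row=4; cleared 0 line(s) (total 0); column heights now [7 7 4 7 6 2 2], max=7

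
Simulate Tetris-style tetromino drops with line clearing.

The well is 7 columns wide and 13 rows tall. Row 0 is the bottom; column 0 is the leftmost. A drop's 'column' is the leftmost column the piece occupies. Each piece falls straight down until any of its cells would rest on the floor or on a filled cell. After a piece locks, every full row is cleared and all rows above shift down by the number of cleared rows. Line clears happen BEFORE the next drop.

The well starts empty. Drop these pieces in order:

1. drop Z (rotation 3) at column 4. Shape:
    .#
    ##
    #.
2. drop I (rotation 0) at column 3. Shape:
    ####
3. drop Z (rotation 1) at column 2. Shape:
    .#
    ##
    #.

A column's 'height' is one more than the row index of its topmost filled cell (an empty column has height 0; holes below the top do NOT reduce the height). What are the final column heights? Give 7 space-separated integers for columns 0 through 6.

Drop 1: Z rot3 at col 4 lands with bottom-row=0; cleared 0 line(s) (total 0); column heights now [0 0 0 0 2 3 0], max=3
Drop 2: I rot0 at col 3 lands with bottom-row=3; cleared 0 line(s) (total 0); column heights now [0 0 0 4 4 4 4], max=4
Drop 3: Z rot1 at col 2 lands with bottom-row=3; cleared 0 line(s) (total 0); column heights now [0 0 5 6 4 4 4], max=6

Answer: 0 0 5 6 4 4 4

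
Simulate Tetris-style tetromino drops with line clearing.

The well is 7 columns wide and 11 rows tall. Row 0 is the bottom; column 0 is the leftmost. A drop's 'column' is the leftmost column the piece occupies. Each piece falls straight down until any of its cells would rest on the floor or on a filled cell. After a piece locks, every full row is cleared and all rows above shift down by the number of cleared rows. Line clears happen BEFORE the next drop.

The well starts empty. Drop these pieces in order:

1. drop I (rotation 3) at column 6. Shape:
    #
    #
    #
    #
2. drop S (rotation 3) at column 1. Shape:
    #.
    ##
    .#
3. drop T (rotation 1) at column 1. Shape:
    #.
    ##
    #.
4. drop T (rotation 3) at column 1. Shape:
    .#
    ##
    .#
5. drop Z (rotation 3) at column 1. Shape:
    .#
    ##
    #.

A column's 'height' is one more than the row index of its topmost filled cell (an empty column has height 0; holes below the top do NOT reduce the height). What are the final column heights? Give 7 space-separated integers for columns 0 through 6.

Answer: 0 9 10 0 0 0 4

Derivation:
Drop 1: I rot3 at col 6 lands with bottom-row=0; cleared 0 line(s) (total 0); column heights now [0 0 0 0 0 0 4], max=4
Drop 2: S rot3 at col 1 lands with bottom-row=0; cleared 0 line(s) (total 0); column heights now [0 3 2 0 0 0 4], max=4
Drop 3: T rot1 at col 1 lands with bottom-row=3; cleared 0 line(s) (total 0); column heights now [0 6 5 0 0 0 4], max=6
Drop 4: T rot3 at col 1 lands with bottom-row=5; cleared 0 line(s) (total 0); column heights now [0 7 8 0 0 0 4], max=8
Drop 5: Z rot3 at col 1 lands with bottom-row=7; cleared 0 line(s) (total 0); column heights now [0 9 10 0 0 0 4], max=10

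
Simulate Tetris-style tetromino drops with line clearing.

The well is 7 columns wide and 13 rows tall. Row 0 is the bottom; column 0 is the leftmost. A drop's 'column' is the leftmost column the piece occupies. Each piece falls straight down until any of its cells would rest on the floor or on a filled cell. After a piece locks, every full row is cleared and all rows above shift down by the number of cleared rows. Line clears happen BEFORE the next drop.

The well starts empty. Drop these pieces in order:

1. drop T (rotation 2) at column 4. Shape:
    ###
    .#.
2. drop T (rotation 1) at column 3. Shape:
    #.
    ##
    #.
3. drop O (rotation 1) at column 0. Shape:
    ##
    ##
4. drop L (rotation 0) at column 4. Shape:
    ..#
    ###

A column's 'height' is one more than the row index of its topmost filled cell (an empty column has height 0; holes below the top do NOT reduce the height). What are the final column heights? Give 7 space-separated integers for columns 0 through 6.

Answer: 2 2 0 4 4 4 5

Derivation:
Drop 1: T rot2 at col 4 lands with bottom-row=0; cleared 0 line(s) (total 0); column heights now [0 0 0 0 2 2 2], max=2
Drop 2: T rot1 at col 3 lands with bottom-row=1; cleared 0 line(s) (total 0); column heights now [0 0 0 4 3 2 2], max=4
Drop 3: O rot1 at col 0 lands with bottom-row=0; cleared 0 line(s) (total 0); column heights now [2 2 0 4 3 2 2], max=4
Drop 4: L rot0 at col 4 lands with bottom-row=3; cleared 0 line(s) (total 0); column heights now [2 2 0 4 4 4 5], max=5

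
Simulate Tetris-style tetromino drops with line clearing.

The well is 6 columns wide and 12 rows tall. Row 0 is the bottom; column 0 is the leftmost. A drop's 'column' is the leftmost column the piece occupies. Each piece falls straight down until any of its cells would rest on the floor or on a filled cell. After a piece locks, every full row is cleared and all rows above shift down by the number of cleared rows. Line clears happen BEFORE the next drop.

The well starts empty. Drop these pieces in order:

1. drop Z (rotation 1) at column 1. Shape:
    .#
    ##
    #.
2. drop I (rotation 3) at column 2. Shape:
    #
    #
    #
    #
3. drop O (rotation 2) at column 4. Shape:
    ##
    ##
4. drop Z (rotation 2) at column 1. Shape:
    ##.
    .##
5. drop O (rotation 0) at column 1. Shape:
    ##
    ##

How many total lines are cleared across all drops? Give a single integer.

Drop 1: Z rot1 at col 1 lands with bottom-row=0; cleared 0 line(s) (total 0); column heights now [0 2 3 0 0 0], max=3
Drop 2: I rot3 at col 2 lands with bottom-row=3; cleared 0 line(s) (total 0); column heights now [0 2 7 0 0 0], max=7
Drop 3: O rot2 at col 4 lands with bottom-row=0; cleared 0 line(s) (total 0); column heights now [0 2 7 0 2 2], max=7
Drop 4: Z rot2 at col 1 lands with bottom-row=7; cleared 0 line(s) (total 0); column heights now [0 9 9 8 2 2], max=9
Drop 5: O rot0 at col 1 lands with bottom-row=9; cleared 0 line(s) (total 0); column heights now [0 11 11 8 2 2], max=11

Answer: 0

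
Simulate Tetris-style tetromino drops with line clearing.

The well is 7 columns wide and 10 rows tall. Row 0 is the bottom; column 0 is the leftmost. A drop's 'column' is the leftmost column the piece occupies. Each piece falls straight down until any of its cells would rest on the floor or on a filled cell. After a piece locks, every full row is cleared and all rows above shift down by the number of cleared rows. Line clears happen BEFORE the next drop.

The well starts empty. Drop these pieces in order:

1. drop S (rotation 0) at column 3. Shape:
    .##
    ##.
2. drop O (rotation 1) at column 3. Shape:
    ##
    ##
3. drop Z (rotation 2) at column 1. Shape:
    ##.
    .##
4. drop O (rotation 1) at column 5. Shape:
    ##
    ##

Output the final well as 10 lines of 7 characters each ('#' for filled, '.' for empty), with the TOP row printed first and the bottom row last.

Drop 1: S rot0 at col 3 lands with bottom-row=0; cleared 0 line(s) (total 0); column heights now [0 0 0 1 2 2 0], max=2
Drop 2: O rot1 at col 3 lands with bottom-row=2; cleared 0 line(s) (total 0); column heights now [0 0 0 4 4 2 0], max=4
Drop 3: Z rot2 at col 1 lands with bottom-row=4; cleared 0 line(s) (total 0); column heights now [0 6 6 5 4 2 0], max=6
Drop 4: O rot1 at col 5 lands with bottom-row=2; cleared 0 line(s) (total 0); column heights now [0 6 6 5 4 4 4], max=6

Answer: .......
.......
.......
.......
.##....
..##...
...####
...####
....##.
...##..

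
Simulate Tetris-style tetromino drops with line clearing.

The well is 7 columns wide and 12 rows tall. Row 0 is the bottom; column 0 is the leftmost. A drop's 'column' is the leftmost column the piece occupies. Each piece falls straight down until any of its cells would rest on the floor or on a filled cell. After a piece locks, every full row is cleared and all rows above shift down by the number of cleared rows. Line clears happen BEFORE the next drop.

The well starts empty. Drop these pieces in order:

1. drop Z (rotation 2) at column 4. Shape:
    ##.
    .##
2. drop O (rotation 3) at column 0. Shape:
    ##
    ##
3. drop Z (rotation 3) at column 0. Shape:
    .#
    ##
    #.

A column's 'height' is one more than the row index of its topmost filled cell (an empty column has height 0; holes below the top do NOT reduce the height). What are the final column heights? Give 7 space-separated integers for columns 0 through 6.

Drop 1: Z rot2 at col 4 lands with bottom-row=0; cleared 0 line(s) (total 0); column heights now [0 0 0 0 2 2 1], max=2
Drop 2: O rot3 at col 0 lands with bottom-row=0; cleared 0 line(s) (total 0); column heights now [2 2 0 0 2 2 1], max=2
Drop 3: Z rot3 at col 0 lands with bottom-row=2; cleared 0 line(s) (total 0); column heights now [4 5 0 0 2 2 1], max=5

Answer: 4 5 0 0 2 2 1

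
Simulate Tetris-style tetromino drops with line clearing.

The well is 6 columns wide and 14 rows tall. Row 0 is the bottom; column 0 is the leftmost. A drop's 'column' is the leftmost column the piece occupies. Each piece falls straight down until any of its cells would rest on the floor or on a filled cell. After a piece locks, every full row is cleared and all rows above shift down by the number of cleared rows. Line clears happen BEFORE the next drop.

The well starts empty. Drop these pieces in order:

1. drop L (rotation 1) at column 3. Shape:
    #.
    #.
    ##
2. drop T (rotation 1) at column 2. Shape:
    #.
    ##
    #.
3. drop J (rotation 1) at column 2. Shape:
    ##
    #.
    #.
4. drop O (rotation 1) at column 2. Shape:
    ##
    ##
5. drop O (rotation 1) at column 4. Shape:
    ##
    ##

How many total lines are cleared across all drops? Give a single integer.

Drop 1: L rot1 at col 3 lands with bottom-row=0; cleared 0 line(s) (total 0); column heights now [0 0 0 3 1 0], max=3
Drop 2: T rot1 at col 2 lands with bottom-row=2; cleared 0 line(s) (total 0); column heights now [0 0 5 4 1 0], max=5
Drop 3: J rot1 at col 2 lands with bottom-row=5; cleared 0 line(s) (total 0); column heights now [0 0 8 8 1 0], max=8
Drop 4: O rot1 at col 2 lands with bottom-row=8; cleared 0 line(s) (total 0); column heights now [0 0 10 10 1 0], max=10
Drop 5: O rot1 at col 4 lands with bottom-row=1; cleared 0 line(s) (total 0); column heights now [0 0 10 10 3 3], max=10

Answer: 0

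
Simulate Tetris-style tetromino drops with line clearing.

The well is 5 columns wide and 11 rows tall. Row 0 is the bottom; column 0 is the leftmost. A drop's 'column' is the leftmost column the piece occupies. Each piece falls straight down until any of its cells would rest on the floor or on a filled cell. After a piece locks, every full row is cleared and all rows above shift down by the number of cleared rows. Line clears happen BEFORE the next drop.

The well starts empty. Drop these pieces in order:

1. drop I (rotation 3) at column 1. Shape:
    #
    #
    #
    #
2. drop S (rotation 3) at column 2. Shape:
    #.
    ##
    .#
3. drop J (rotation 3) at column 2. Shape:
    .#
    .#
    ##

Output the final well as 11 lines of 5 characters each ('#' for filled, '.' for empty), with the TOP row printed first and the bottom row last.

Drop 1: I rot3 at col 1 lands with bottom-row=0; cleared 0 line(s) (total 0); column heights now [0 4 0 0 0], max=4
Drop 2: S rot3 at col 2 lands with bottom-row=0; cleared 0 line(s) (total 0); column heights now [0 4 3 2 0], max=4
Drop 3: J rot3 at col 2 lands with bottom-row=3; cleared 0 line(s) (total 0); column heights now [0 4 4 6 0], max=6

Answer: .....
.....
.....
.....
.....
...#.
...#.
.###.
.##..
.###.
.#.#.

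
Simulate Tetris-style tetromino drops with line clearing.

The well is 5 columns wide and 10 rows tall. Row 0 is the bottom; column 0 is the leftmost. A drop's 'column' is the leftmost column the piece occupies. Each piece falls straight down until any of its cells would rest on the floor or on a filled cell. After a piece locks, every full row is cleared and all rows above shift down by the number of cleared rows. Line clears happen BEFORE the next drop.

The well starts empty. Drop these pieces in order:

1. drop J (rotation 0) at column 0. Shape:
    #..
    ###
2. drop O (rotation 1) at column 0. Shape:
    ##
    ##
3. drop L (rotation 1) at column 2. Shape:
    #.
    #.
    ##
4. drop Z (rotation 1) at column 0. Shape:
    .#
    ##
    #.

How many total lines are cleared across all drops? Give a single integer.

Drop 1: J rot0 at col 0 lands with bottom-row=0; cleared 0 line(s) (total 0); column heights now [2 1 1 0 0], max=2
Drop 2: O rot1 at col 0 lands with bottom-row=2; cleared 0 line(s) (total 0); column heights now [4 4 1 0 0], max=4
Drop 3: L rot1 at col 2 lands with bottom-row=1; cleared 0 line(s) (total 0); column heights now [4 4 4 2 0], max=4
Drop 4: Z rot1 at col 0 lands with bottom-row=4; cleared 0 line(s) (total 0); column heights now [6 7 4 2 0], max=7

Answer: 0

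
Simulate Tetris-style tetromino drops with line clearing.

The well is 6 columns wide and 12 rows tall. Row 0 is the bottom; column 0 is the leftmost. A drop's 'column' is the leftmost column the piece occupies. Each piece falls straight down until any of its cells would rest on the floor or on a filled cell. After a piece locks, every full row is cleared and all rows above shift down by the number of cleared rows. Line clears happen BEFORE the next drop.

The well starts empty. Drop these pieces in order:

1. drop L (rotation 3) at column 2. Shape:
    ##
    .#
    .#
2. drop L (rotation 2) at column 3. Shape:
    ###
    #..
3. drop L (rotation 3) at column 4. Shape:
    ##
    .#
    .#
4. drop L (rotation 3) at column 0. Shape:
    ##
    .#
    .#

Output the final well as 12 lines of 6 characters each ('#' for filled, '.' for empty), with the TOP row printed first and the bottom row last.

Answer: ......
......
......
......
....##
.....#
.....#
...###
...#..
####..
.#.#..
.#.#..

Derivation:
Drop 1: L rot3 at col 2 lands with bottom-row=0; cleared 0 line(s) (total 0); column heights now [0 0 3 3 0 0], max=3
Drop 2: L rot2 at col 3 lands with bottom-row=3; cleared 0 line(s) (total 0); column heights now [0 0 3 5 5 5], max=5
Drop 3: L rot3 at col 4 lands with bottom-row=5; cleared 0 line(s) (total 0); column heights now [0 0 3 5 8 8], max=8
Drop 4: L rot3 at col 0 lands with bottom-row=0; cleared 0 line(s) (total 0); column heights now [3 3 3 5 8 8], max=8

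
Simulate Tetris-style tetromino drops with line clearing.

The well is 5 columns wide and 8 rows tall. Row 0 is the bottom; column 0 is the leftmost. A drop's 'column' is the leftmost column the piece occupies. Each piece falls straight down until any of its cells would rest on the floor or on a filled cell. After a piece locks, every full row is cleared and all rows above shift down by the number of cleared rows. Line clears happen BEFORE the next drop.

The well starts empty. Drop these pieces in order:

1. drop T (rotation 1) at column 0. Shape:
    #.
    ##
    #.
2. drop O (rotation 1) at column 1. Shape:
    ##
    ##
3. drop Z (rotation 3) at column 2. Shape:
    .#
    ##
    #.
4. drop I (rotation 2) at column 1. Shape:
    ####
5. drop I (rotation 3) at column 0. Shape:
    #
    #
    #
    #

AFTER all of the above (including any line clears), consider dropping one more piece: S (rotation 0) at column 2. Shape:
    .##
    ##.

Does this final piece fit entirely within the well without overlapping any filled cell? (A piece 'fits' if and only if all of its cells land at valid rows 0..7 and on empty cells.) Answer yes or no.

Drop 1: T rot1 at col 0 lands with bottom-row=0; cleared 0 line(s) (total 0); column heights now [3 2 0 0 0], max=3
Drop 2: O rot1 at col 1 lands with bottom-row=2; cleared 0 line(s) (total 0); column heights now [3 4 4 0 0], max=4
Drop 3: Z rot3 at col 2 lands with bottom-row=4; cleared 0 line(s) (total 0); column heights now [3 4 6 7 0], max=7
Drop 4: I rot2 at col 1 lands with bottom-row=7; cleared 0 line(s) (total 0); column heights now [3 8 8 8 8], max=8
Drop 5: I rot3 at col 0 lands with bottom-row=3; cleared 0 line(s) (total 0); column heights now [7 8 8 8 8], max=8
Test piece S rot0 at col 2 (width 3): heights before test = [7 8 8 8 8]; fits = False

Answer: no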